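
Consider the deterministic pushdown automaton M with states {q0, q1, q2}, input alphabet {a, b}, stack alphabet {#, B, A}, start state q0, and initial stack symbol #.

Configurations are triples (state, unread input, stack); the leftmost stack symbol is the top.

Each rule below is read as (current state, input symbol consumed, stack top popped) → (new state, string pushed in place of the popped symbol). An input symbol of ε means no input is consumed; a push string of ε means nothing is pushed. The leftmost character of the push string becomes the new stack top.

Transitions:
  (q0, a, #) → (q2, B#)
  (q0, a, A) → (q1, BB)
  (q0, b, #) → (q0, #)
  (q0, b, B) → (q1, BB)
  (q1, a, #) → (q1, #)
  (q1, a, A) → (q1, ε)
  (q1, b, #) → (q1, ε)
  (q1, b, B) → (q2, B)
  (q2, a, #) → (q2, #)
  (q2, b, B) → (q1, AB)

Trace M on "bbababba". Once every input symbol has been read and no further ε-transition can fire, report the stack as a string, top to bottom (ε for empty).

(q0, bbababba, #)
  read b, top #: go to q0, push # → (q0, bababba, #)
  read b, top #: go to q0, push # → (q0, ababba, #)
  read a, top #: go to q2, push B# → (q2, babba, B#)
  read b, top B: go to q1, push AB → (q1, abba, AB#)
  read a, top A: go to q1, push ε → (q1, bba, B#)
  read b, top B: go to q2, push B → (q2, ba, B#)
  read b, top B: go to q1, push AB → (q1, a, AB#)
  read a, top A: go to q1, push ε → (q1, ε, B#)
All input consumed in state q1 with stack B#.

B#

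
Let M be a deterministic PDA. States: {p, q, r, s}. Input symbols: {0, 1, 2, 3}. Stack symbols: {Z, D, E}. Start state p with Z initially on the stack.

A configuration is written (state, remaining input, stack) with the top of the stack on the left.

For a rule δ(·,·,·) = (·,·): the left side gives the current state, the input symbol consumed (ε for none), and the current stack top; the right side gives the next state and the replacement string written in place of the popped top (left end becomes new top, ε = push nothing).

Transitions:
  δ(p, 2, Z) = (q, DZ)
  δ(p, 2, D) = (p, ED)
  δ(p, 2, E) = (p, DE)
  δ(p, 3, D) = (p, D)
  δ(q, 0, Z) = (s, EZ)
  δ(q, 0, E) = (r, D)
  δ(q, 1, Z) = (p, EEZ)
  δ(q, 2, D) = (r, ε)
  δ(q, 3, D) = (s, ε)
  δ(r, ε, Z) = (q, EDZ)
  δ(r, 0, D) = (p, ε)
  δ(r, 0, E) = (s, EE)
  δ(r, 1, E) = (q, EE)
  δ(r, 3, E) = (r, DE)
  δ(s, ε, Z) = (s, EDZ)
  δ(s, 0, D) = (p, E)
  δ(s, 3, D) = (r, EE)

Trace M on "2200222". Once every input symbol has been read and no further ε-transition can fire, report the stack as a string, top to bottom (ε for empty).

(p, 2200222, Z) ⊢ (q, 200222, DZ) ⊢ (r, 00222, Z) ⊢ (q, 00222, EDZ) ⊢ (r, 0222, DDZ) ⊢ (p, 222, DZ) ⊢ (p, 22, EDZ) ⊢ (p, 2, DEDZ) ⊢ (p, ε, EDEDZ)
All input consumed in state p with stack EDEDZ.

EDEDZ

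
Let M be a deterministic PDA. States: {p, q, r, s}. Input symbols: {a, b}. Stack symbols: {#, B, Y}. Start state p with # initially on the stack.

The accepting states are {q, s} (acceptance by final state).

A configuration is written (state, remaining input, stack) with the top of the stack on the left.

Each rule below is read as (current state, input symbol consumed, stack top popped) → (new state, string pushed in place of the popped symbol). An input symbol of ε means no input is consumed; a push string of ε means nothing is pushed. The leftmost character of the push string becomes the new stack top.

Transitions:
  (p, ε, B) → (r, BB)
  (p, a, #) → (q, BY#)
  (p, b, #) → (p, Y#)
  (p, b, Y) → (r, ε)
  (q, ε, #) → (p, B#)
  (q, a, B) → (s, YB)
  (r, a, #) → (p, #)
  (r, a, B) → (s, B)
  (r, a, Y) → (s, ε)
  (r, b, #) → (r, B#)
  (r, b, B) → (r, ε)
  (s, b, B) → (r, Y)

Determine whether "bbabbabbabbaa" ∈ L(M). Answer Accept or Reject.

(p, bbabbabbabbaa, #)
  read b, top #: go to p, push Y# → (p, babbabbabbaa, Y#)
  read b, top Y: go to r, push ε → (r, abbabbabbaa, #)
  read a, top #: go to p, push # → (p, bbabbabbaa, #)
  read b, top #: go to p, push Y# → (p, babbabbaa, Y#)
  read b, top Y: go to r, push ε → (r, abbabbaa, #)
  read a, top #: go to p, push # → (p, bbabbaa, #)
  read b, top #: go to p, push Y# → (p, babbaa, Y#)
  read b, top Y: go to r, push ε → (r, abbaa, #)
  read a, top #: go to p, push # → (p, bbaa, #)
  read b, top #: go to p, push Y# → (p, baa, Y#)
  read b, top Y: go to r, push ε → (r, aa, #)
  read a, top #: go to p, push # → (p, a, #)
  read a, top #: go to q, push BY# → (q, ε, BY#)
All input consumed; state q ∈ F.

Accept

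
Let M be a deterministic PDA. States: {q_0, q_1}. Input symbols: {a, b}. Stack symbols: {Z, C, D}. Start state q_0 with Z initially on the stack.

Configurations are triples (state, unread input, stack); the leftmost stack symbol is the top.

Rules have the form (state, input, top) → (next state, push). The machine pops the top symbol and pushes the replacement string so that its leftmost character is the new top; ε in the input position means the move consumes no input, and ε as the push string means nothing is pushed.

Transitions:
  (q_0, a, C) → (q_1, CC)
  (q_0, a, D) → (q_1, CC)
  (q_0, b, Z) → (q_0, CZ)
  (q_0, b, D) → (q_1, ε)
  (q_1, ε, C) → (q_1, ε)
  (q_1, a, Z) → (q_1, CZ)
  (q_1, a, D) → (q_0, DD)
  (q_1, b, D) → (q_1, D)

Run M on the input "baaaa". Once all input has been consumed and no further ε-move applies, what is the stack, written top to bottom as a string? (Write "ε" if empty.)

(q_0, baaaa, Z)
  read b, top Z: go to q_0, push CZ → (q_0, aaaa, CZ)
  read a, top C: go to q_1, push CC → (q_1, aaa, CCZ)
  ε-move, top C: go to q_1, push ε → (q_1, aaa, CZ)
  ε-move, top C: go to q_1, push ε → (q_1, aaa, Z)
  read a, top Z: go to q_1, push CZ → (q_1, aa, CZ)
  ε-move, top C: go to q_1, push ε → (q_1, aa, Z)
  read a, top Z: go to q_1, push CZ → (q_1, a, CZ)
  ε-move, top C: go to q_1, push ε → (q_1, a, Z)
  read a, top Z: go to q_1, push CZ → (q_1, ε, CZ)
  ε-move, top C: go to q_1, push ε → (q_1, ε, Z)
All input consumed in state q_1 with stack Z.

Z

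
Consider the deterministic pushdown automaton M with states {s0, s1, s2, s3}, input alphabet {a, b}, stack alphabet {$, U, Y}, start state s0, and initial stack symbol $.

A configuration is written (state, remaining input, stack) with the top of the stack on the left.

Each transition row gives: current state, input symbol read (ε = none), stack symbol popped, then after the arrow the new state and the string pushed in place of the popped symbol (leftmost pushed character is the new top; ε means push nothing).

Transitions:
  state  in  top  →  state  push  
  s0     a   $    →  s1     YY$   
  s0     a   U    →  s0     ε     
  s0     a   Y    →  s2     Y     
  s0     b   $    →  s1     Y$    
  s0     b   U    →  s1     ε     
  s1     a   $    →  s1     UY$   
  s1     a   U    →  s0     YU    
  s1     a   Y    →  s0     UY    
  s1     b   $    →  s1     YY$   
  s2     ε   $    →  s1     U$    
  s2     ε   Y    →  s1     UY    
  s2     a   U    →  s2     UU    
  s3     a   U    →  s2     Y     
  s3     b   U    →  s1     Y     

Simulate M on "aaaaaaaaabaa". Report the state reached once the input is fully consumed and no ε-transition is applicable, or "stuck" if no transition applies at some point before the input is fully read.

stuck

(s0, aaaaaaaaabaa, $)
  read a, top $: go to s1, push YY$ → (s1, aaaaaaaabaa, YY$)
  read a, top Y: go to s0, push UY → (s0, aaaaaaabaa, UYY$)
  read a, top U: go to s0, push ε → (s0, aaaaaabaa, YY$)
  read a, top Y: go to s2, push Y → (s2, aaaaabaa, YY$)
  ε-move, top Y: go to s1, push UY → (s1, aaaaabaa, UYY$)
  read a, top U: go to s0, push YU → (s0, aaaabaa, YUYY$)
  read a, top Y: go to s2, push Y → (s2, aaabaa, YUYY$)
  ε-move, top Y: go to s1, push UY → (s1, aaabaa, UYUYY$)
  read a, top U: go to s0, push YU → (s0, aabaa, YUYUYY$)
  read a, top Y: go to s2, push Y → (s2, abaa, YUYUYY$)
  ε-move, top Y: go to s1, push UY → (s1, abaa, UYUYUYY$)
  read a, top U: go to s0, push YU → (s0, baa, YUYUYUYY$)
No transition for (s0, b, top Y); M blocks with input baa remaining.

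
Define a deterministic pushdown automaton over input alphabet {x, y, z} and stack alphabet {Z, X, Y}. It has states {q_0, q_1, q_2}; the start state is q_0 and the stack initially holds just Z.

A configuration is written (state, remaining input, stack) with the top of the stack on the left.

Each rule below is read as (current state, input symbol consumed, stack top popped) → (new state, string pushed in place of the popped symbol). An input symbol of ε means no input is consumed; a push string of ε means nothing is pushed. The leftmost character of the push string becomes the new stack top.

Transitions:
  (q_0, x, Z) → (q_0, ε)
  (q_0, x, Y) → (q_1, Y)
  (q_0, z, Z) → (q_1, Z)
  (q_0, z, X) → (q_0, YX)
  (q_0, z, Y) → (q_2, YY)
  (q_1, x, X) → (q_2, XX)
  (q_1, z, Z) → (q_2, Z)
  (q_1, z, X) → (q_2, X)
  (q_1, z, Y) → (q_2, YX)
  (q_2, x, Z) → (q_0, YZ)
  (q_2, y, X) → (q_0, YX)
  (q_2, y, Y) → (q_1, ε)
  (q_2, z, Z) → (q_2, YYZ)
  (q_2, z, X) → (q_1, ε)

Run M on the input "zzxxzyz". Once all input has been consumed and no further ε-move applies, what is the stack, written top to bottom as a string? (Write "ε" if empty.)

XZ

(q_0, zzxxzyz, Z) ⊢ (q_1, zxxzyz, Z) ⊢ (q_2, xxzyz, Z) ⊢ (q_0, xzyz, YZ) ⊢ (q_1, zyz, YZ) ⊢ (q_2, yz, YXZ) ⊢ (q_1, z, XZ) ⊢ (q_2, ε, XZ)
All input consumed in state q_2 with stack XZ.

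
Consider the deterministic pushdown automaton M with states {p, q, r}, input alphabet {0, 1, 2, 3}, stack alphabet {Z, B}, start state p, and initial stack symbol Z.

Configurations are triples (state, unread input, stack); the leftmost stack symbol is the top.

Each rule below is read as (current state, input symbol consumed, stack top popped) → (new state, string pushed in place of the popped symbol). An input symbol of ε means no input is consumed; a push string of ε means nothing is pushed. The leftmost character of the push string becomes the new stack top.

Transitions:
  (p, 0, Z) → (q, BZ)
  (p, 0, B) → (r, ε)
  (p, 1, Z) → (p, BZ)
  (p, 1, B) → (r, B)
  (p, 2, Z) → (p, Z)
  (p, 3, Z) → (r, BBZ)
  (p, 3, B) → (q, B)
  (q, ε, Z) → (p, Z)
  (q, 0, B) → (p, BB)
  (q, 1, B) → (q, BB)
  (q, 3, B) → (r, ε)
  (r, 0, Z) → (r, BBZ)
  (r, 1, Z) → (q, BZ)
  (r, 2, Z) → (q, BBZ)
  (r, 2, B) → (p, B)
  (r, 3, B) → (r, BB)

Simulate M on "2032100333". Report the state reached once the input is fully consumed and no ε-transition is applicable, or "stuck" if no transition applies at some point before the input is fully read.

(p, 2032100333, Z) ⊢ (p, 032100333, Z) ⊢ (q, 32100333, BZ) ⊢ (r, 2100333, Z) ⊢ (q, 100333, BBZ) ⊢ (q, 00333, BBBZ) ⊢ (p, 0333, BBBBZ) ⊢ (r, 333, BBBZ) ⊢ (r, 33, BBBBZ) ⊢ (r, 3, BBBBBZ) ⊢ (r, ε, BBBBBBZ)
All input consumed; M is in state r.

r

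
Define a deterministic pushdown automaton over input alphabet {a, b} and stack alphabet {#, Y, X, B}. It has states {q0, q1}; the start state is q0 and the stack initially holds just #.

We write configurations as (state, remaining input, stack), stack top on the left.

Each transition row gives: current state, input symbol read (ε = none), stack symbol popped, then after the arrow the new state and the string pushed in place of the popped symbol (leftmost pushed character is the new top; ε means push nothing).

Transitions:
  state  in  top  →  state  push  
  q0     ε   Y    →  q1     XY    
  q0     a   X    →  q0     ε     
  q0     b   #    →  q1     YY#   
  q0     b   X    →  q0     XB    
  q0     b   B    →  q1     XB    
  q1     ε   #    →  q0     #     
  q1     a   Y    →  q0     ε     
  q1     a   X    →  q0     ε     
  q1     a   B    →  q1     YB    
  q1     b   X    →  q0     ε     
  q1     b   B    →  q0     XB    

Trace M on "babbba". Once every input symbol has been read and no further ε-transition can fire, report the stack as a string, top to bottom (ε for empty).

XY#

(q0, babbba, #)
  read b, top #: go to q1, push YY# → (q1, abbba, YY#)
  read a, top Y: go to q0, push ε → (q0, bbba, Y#)
  ε-move, top Y: go to q1, push XY → (q1, bbba, XY#)
  read b, top X: go to q0, push ε → (q0, bba, Y#)
  ε-move, top Y: go to q1, push XY → (q1, bba, XY#)
  read b, top X: go to q0, push ε → (q0, ba, Y#)
  ε-move, top Y: go to q1, push XY → (q1, ba, XY#)
  read b, top X: go to q0, push ε → (q0, a, Y#)
  ε-move, top Y: go to q1, push XY → (q1, a, XY#)
  read a, top X: go to q0, push ε → (q0, ε, Y#)
  ε-move, top Y: go to q1, push XY → (q1, ε, XY#)
All input consumed in state q1 with stack XY#.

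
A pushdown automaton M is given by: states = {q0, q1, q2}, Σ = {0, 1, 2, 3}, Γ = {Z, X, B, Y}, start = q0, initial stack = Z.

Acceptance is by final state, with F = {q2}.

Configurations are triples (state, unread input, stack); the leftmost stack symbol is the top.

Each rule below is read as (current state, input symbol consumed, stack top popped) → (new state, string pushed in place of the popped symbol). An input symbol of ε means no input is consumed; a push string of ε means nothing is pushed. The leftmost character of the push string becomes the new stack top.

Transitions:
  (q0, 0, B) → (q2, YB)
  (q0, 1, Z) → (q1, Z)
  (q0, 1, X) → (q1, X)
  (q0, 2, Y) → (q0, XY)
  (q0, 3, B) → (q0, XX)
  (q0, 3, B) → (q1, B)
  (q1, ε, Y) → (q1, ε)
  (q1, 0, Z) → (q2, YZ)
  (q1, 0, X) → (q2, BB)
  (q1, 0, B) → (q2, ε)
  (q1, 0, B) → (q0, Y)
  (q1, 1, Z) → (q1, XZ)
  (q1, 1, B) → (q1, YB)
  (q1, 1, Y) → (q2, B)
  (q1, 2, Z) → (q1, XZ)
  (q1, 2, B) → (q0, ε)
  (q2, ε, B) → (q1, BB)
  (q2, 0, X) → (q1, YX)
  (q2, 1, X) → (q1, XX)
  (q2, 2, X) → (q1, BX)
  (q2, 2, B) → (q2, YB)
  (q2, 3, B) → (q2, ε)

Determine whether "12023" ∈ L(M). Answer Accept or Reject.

No computation consumes all input and reaches a final state.

Reject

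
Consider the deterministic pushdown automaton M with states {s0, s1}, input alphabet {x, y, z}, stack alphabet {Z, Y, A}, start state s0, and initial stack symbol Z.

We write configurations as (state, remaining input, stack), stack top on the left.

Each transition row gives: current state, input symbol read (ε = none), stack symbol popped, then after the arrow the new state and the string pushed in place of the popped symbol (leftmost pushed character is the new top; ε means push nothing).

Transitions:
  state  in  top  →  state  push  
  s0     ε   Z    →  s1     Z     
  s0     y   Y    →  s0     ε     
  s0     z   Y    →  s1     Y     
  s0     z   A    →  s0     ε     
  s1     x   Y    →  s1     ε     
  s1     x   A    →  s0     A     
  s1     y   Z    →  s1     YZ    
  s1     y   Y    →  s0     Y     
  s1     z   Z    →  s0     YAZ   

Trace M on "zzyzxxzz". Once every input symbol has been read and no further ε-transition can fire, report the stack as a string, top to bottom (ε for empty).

(s0, zzyzxxzz, Z)
  ε-move, top Z: go to s1, push Z → (s1, zzyzxxzz, Z)
  read z, top Z: go to s0, push YAZ → (s0, zyzxxzz, YAZ)
  read z, top Y: go to s1, push Y → (s1, yzxxzz, YAZ)
  read y, top Y: go to s0, push Y → (s0, zxxzz, YAZ)
  read z, top Y: go to s1, push Y → (s1, xxzz, YAZ)
  read x, top Y: go to s1, push ε → (s1, xzz, AZ)
  read x, top A: go to s0, push A → (s0, zz, AZ)
  read z, top A: go to s0, push ε → (s0, z, Z)
  ε-move, top Z: go to s1, push Z → (s1, z, Z)
  read z, top Z: go to s0, push YAZ → (s0, ε, YAZ)
All input consumed in state s0 with stack YAZ.

YAZ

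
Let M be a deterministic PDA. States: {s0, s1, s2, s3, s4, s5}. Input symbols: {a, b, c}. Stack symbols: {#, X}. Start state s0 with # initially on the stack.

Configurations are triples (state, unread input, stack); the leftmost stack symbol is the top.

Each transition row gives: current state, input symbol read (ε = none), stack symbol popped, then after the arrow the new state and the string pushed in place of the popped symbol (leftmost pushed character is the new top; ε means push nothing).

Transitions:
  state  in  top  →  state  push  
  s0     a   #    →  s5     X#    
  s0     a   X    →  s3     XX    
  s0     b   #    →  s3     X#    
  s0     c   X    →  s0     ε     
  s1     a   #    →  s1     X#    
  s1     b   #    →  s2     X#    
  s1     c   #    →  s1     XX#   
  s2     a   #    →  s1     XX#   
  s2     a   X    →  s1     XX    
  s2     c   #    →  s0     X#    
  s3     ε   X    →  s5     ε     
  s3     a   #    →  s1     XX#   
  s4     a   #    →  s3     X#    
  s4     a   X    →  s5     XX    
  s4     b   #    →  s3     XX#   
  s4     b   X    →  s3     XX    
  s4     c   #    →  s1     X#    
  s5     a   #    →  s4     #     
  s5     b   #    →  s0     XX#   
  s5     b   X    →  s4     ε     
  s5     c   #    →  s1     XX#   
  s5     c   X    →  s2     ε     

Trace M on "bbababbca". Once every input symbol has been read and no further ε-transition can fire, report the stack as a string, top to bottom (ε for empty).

(s0, bbababbca, #)
  read b, top #: go to s3, push X# → (s3, bababbca, X#)
  ε-move, top X: go to s5, push ε → (s5, bababbca, #)
  read b, top #: go to s0, push XX# → (s0, ababbca, XX#)
  read a, top X: go to s3, push XX → (s3, babbca, XXX#)
  ε-move, top X: go to s5, push ε → (s5, babbca, XX#)
  read b, top X: go to s4, push ε → (s4, abbca, X#)
  read a, top X: go to s5, push XX → (s5, bbca, XX#)
  read b, top X: go to s4, push ε → (s4, bca, X#)
  read b, top X: go to s3, push XX → (s3, ca, XX#)
  ε-move, top X: go to s5, push ε → (s5, ca, X#)
  read c, top X: go to s2, push ε → (s2, a, #)
  read a, top #: go to s1, push XX# → (s1, ε, XX#)
All input consumed in state s1 with stack XX#.

XX#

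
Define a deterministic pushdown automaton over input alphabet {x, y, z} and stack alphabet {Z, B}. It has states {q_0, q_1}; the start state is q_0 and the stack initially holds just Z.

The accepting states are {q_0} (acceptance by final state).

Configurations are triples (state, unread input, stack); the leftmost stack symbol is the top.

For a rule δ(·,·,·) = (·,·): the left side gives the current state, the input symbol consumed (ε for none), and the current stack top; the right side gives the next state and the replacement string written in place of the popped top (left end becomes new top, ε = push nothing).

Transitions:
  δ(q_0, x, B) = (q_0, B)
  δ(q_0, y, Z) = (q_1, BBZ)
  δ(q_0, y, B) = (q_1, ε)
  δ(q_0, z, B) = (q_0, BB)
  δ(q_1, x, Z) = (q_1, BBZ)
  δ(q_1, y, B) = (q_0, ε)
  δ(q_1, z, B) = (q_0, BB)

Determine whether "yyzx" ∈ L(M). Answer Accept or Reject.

(q_0, yyzx, Z)
  read y, top Z: go to q_1, push BBZ → (q_1, yzx, BBZ)
  read y, top B: go to q_0, push ε → (q_0, zx, BZ)
  read z, top B: go to q_0, push BB → (q_0, x, BBZ)
  read x, top B: go to q_0, push B → (q_0, ε, BBZ)
All input consumed; state q_0 ∈ F.

Accept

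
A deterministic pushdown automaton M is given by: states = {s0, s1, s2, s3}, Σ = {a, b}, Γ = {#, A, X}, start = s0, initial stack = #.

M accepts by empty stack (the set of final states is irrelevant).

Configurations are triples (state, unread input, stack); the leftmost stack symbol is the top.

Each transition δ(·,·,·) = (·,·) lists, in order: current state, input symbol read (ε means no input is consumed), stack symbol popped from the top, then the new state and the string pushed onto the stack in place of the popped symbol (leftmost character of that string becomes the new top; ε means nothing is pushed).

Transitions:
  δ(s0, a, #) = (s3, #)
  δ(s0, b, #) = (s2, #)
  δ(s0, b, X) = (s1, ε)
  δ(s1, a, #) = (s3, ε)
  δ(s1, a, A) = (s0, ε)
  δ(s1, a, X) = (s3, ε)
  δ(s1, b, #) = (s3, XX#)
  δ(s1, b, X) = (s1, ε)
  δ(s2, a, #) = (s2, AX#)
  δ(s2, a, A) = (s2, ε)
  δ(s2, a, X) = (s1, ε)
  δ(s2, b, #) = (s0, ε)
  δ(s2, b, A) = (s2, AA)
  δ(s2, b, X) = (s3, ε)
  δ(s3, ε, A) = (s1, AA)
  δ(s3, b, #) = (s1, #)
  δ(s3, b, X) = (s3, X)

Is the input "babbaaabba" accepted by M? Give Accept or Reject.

(s0, babbaaabba, #)
  read b, top #: go to s2, push # → (s2, abbaaabba, #)
  read a, top #: go to s2, push AX# → (s2, bbaaabba, AX#)
  read b, top A: go to s2, push AA → (s2, baaabba, AAX#)
  read b, top A: go to s2, push AA → (s2, aaabba, AAAX#)
  read a, top A: go to s2, push ε → (s2, aabba, AAX#)
  read a, top A: go to s2, push ε → (s2, abba, AX#)
  read a, top A: go to s2, push ε → (s2, bba, X#)
  read b, top X: go to s3, push ε → (s3, ba, #)
  read b, top #: go to s1, push # → (s1, a, #)
  read a, top #: go to s3, push ε → (s3, ε, ε)
All input consumed and the stack is empty.

Accept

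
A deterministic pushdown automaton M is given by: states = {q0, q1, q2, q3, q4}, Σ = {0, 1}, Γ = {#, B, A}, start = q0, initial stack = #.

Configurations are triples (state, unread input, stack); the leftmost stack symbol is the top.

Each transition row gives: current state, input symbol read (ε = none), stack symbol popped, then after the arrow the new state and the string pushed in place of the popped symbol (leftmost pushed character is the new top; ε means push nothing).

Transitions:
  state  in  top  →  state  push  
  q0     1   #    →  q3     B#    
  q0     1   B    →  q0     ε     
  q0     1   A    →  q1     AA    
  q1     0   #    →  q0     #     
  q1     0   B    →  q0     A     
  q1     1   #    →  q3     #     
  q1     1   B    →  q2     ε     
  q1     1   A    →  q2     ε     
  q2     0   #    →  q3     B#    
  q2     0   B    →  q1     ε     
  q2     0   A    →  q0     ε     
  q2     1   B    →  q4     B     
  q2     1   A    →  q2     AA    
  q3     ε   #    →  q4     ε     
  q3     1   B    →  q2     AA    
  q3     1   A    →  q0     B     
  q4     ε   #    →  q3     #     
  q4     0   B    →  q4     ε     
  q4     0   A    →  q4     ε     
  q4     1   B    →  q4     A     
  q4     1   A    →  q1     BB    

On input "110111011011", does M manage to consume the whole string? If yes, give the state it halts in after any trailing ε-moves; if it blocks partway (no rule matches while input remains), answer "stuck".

q2

(q0, 110111011011, #)
  read 1, top #: go to q3, push B# → (q3, 10111011011, B#)
  read 1, top B: go to q2, push AA → (q2, 0111011011, AA#)
  read 0, top A: go to q0, push ε → (q0, 111011011, A#)
  read 1, top A: go to q1, push AA → (q1, 11011011, AA#)
  read 1, top A: go to q2, push ε → (q2, 1011011, A#)
  read 1, top A: go to q2, push AA → (q2, 011011, AA#)
  read 0, top A: go to q0, push ε → (q0, 11011, A#)
  read 1, top A: go to q1, push AA → (q1, 1011, AA#)
  read 1, top A: go to q2, push ε → (q2, 011, A#)
  read 0, top A: go to q0, push ε → (q0, 11, #)
  read 1, top #: go to q3, push B# → (q3, 1, B#)
  read 1, top B: go to q2, push AA → (q2, ε, AA#)
All input consumed; M is in state q2.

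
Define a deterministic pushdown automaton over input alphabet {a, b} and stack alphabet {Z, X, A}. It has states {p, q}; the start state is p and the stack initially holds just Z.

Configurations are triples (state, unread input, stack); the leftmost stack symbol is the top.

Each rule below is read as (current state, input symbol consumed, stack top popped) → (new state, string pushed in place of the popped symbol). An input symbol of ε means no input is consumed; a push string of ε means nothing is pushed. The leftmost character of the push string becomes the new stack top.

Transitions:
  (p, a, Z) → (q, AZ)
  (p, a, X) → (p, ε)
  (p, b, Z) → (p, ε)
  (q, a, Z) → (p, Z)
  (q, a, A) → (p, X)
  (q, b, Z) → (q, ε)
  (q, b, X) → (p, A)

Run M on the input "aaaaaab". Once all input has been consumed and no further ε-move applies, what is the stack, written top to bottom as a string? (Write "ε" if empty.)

(p, aaaaaab, Z)
  read a, top Z: go to q, push AZ → (q, aaaaab, AZ)
  read a, top A: go to p, push X → (p, aaaab, XZ)
  read a, top X: go to p, push ε → (p, aaab, Z)
  read a, top Z: go to q, push AZ → (q, aab, AZ)
  read a, top A: go to p, push X → (p, ab, XZ)
  read a, top X: go to p, push ε → (p, b, Z)
  read b, top Z: go to p, push ε → (p, ε, ε)
All input consumed in state p with stack ε.

ε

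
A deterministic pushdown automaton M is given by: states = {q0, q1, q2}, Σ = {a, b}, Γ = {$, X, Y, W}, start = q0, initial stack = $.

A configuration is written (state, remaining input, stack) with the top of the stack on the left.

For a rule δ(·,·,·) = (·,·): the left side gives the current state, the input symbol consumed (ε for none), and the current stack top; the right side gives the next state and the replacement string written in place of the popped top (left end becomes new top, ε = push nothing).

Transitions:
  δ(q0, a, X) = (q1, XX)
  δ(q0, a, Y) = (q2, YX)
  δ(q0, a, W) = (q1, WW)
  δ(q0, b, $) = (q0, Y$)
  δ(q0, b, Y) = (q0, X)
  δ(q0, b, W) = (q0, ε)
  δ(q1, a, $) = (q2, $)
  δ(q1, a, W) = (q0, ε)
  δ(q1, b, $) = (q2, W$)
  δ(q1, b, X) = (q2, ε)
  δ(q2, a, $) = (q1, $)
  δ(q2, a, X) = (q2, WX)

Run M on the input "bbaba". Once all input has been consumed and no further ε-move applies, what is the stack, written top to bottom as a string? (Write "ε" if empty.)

WX$

(q0, bbaba, $)
  read b, top $: go to q0, push Y$ → (q0, baba, Y$)
  read b, top Y: go to q0, push X → (q0, aba, X$)
  read a, top X: go to q1, push XX → (q1, ba, XX$)
  read b, top X: go to q2, push ε → (q2, a, X$)
  read a, top X: go to q2, push WX → (q2, ε, WX$)
All input consumed in state q2 with stack WX$.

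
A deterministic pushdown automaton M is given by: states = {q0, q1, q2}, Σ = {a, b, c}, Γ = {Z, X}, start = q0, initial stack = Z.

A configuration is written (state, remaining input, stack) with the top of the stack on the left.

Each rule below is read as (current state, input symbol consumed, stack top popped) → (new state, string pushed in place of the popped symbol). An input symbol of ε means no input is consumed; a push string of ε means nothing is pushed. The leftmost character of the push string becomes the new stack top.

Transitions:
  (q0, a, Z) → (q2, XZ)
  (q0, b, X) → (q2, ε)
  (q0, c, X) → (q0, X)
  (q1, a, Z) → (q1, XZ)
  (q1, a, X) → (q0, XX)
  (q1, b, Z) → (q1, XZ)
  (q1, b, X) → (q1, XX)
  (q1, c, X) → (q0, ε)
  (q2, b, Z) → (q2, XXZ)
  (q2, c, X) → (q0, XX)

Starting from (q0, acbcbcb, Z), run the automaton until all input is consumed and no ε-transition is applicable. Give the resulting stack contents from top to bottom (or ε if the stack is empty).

XZ

(q0, acbcbcb, Z) ⊢ (q2, cbcbcb, XZ) ⊢ (q0, bcbcb, XXZ) ⊢ (q2, cbcb, XZ) ⊢ (q0, bcb, XXZ) ⊢ (q2, cb, XZ) ⊢ (q0, b, XXZ) ⊢ (q2, ε, XZ)
All input consumed in state q2 with stack XZ.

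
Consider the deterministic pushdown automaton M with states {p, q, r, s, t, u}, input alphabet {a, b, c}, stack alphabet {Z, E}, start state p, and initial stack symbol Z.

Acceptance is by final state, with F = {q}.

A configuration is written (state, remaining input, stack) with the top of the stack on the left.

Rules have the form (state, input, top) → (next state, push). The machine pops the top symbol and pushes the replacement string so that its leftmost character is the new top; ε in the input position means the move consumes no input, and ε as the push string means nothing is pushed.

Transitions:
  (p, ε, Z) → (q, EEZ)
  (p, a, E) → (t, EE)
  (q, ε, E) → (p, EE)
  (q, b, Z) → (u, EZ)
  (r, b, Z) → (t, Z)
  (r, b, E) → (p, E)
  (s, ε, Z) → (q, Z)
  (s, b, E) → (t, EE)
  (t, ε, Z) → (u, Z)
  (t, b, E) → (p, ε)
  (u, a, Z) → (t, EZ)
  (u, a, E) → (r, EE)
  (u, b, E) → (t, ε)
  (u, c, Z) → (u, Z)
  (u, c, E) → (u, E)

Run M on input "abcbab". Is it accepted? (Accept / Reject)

Reject

(p, abcbab, Z)
  ε-move, top Z: go to q, push EEZ → (q, abcbab, EEZ)
  ε-move, top E: go to p, push EE → (p, abcbab, EEEZ)
  read a, top E: go to t, push EE → (t, bcbab, EEEEZ)
  read b, top E: go to p, push ε → (p, cbab, EEEZ)
No transition applies at (p, cbab, EEEZ); input not fully consumed.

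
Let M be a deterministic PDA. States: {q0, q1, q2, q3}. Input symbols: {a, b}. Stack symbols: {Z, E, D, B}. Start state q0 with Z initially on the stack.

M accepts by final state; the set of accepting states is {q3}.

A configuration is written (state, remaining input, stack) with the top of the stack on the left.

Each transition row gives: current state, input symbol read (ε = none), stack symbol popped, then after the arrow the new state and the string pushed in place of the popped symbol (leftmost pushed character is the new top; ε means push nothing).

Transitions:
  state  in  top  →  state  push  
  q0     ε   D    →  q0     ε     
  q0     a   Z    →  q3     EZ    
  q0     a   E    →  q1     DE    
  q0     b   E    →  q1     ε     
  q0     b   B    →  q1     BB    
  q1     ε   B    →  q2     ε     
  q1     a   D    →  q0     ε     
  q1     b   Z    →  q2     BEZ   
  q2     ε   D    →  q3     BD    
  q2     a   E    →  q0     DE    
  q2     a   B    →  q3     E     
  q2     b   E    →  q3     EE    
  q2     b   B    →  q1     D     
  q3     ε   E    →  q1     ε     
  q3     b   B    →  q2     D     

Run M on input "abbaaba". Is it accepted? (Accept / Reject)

Reject

(q0, abbaaba, Z)
  read a, top Z: go to q3, push EZ → (q3, bbaaba, EZ)
  ε-move, top E: go to q1, push ε → (q1, bbaaba, Z)
  read b, top Z: go to q2, push BEZ → (q2, baaba, BEZ)
  read b, top B: go to q1, push D → (q1, aaba, DEZ)
  read a, top D: go to q0, push ε → (q0, aba, EZ)
  read a, top E: go to q1, push DE → (q1, ba, DEZ)
No transition applies at (q1, ba, DEZ); input not fully consumed.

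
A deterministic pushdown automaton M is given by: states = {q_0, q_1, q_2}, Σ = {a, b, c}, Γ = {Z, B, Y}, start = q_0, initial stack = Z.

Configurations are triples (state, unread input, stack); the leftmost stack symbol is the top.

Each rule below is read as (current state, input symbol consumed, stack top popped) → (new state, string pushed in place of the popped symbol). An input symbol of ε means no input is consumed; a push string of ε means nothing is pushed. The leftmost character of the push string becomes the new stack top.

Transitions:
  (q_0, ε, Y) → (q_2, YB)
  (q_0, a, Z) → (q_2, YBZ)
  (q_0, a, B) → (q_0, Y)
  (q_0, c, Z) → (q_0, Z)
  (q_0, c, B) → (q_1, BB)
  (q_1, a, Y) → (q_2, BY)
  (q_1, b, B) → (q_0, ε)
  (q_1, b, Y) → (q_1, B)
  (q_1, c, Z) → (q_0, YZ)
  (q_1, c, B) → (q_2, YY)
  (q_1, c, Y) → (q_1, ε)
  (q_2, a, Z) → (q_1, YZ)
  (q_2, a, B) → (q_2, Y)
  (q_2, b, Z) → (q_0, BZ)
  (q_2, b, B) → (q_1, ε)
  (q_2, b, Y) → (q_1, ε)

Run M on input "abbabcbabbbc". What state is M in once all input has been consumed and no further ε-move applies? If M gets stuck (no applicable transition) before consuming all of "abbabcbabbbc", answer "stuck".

q_0

(q_0, abbabcbabbbc, Z) ⊢ (q_2, bbabcbabbbc, YBZ) ⊢ (q_1, babcbabbbc, BZ) ⊢ (q_0, abcbabbbc, Z) ⊢ (q_2, bcbabbbc, YBZ) ⊢ (q_1, cbabbbc, BZ) ⊢ (q_2, babbbc, YYZ) ⊢ (q_1, abbbc, YZ) ⊢ (q_2, bbbc, BYZ) ⊢ (q_1, bbc, YZ) ⊢ (q_1, bc, BZ) ⊢ (q_0, c, Z) ⊢ (q_0, ε, Z)
All input consumed; M is in state q_0.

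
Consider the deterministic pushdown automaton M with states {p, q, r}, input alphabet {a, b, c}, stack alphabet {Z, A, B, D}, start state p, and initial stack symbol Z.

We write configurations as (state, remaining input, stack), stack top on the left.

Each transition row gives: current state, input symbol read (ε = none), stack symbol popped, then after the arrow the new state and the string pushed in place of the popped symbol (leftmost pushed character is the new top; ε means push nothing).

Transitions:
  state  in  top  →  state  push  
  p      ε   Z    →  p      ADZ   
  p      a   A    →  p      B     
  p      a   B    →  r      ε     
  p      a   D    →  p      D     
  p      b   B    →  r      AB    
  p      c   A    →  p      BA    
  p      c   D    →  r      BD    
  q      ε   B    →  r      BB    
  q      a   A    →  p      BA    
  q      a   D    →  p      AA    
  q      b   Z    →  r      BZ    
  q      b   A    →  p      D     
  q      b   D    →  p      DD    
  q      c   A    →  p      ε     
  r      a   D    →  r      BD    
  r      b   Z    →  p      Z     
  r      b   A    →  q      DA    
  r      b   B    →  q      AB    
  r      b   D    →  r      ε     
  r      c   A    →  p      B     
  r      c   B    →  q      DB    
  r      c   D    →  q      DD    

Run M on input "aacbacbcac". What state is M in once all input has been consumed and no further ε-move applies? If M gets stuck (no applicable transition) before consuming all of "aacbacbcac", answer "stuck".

q

(p, aacbacbcac, Z) ⊢ (p, aacbacbcac, ADZ) ⊢ (p, acbacbcac, BDZ) ⊢ (r, cbacbcac, DZ) ⊢ (q, bacbcac, DDZ) ⊢ (p, acbcac, DDDZ) ⊢ (p, cbcac, DDDZ) ⊢ (r, bcac, BDDDZ) ⊢ (q, cac, ABDDDZ) ⊢ (p, ac, BDDDZ) ⊢ (r, c, DDDZ) ⊢ (q, ε, DDDDZ)
All input consumed; M is in state q.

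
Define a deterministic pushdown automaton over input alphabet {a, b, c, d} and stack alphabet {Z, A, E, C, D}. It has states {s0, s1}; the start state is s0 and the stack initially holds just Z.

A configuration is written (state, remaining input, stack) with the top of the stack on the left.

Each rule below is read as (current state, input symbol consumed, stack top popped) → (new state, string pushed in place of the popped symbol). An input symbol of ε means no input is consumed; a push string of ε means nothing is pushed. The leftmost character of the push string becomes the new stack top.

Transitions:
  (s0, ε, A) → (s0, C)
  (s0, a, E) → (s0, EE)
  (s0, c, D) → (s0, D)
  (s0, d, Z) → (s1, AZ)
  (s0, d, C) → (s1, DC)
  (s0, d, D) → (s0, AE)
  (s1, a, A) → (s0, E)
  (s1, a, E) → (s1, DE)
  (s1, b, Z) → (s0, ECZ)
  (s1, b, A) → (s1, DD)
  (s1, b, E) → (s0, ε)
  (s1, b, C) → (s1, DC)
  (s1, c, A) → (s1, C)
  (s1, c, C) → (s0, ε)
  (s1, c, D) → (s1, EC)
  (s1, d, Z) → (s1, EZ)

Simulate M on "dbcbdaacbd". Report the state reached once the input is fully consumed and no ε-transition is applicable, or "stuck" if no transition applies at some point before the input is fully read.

stuck

(s0, dbcbdaacbd, Z) ⊢ (s1, bcbdaacbd, AZ) ⊢ (s1, cbdaacbd, DDZ) ⊢ (s1, bdaacbd, ECDZ) ⊢ (s0, daacbd, CDZ) ⊢ (s1, aacbd, DCDZ)
No transition for (s1, a, top D); M blocks with input aacbd remaining.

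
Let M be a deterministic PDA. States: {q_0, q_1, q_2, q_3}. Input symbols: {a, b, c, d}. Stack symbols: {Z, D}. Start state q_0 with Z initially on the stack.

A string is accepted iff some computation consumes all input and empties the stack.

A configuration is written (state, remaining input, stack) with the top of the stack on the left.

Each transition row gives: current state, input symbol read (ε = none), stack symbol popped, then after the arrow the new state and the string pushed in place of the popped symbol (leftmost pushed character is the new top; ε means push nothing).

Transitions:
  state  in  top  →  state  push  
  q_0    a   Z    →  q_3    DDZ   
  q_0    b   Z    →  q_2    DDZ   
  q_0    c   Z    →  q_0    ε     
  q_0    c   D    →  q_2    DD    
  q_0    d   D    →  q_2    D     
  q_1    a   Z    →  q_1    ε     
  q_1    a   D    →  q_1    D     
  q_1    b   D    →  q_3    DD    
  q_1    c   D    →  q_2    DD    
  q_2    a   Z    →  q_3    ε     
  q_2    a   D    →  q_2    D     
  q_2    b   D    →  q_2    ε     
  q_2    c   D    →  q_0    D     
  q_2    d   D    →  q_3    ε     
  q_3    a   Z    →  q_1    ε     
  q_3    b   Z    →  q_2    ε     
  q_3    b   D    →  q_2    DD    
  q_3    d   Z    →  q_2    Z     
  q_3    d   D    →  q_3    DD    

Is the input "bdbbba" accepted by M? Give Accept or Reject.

(q_0, bdbbba, Z)
  read b, top Z: go to q_2, push DDZ → (q_2, dbbba, DDZ)
  read d, top D: go to q_3, push ε → (q_3, bbba, DZ)
  read b, top D: go to q_2, push DD → (q_2, bba, DDZ)
  read b, top D: go to q_2, push ε → (q_2, ba, DZ)
  read b, top D: go to q_2, push ε → (q_2, a, Z)
  read a, top Z: go to q_3, push ε → (q_3, ε, ε)
All input consumed and the stack is empty.

Accept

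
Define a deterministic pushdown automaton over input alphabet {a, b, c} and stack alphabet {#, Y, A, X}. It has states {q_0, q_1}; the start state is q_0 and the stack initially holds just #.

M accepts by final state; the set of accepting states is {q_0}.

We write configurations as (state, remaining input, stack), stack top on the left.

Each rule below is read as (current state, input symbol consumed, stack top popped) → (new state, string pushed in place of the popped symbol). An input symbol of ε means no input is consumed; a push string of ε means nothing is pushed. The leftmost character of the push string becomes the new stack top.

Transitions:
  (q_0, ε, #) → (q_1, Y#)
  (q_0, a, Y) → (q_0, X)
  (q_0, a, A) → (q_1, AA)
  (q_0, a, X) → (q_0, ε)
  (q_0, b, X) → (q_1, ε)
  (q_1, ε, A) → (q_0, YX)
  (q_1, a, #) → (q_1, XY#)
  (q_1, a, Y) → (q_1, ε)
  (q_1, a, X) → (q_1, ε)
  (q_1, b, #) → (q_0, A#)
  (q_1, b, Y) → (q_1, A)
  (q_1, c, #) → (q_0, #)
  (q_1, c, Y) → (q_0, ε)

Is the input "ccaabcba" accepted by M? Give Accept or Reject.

Reject

(q_0, ccaabcba, #) ⊢ (q_1, ccaabcba, Y#) ⊢ (q_0, caabcba, #) ⊢ (q_1, caabcba, Y#) ⊢ (q_0, aabcba, #) ⊢ (q_1, aabcba, Y#) ⊢ (q_1, abcba, #) ⊢ (q_1, bcba, XY#)
No transition applies at (q_1, bcba, XY#); input not fully consumed.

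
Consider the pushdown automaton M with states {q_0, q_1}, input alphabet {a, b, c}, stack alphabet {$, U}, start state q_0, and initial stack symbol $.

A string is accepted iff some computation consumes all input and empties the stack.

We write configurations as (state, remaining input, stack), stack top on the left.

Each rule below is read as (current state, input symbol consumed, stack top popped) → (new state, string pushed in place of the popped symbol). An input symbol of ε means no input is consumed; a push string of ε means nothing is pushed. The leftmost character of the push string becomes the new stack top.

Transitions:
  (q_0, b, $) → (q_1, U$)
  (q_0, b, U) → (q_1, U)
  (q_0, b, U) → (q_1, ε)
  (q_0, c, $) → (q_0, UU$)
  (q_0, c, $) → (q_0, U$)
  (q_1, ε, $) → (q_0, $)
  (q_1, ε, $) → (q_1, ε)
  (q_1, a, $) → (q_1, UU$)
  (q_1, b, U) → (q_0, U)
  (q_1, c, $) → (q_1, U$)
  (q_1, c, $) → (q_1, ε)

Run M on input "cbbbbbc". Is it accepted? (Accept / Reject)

One accepting computation: (q_0, cbbbbbc, $) ⊢ (q_0, bbbbbc, UU$) ⊢ (q_1, bbbbc, UU$) ⊢ (q_0, bbbc, UU$) ⊢ (q_1, bbc, U$) ⊢ (q_0, bc, U$) ⊢ (q_1, c, $) ⊢ (q_1, ε, ε)
All input consumed and the stack is empty.

Accept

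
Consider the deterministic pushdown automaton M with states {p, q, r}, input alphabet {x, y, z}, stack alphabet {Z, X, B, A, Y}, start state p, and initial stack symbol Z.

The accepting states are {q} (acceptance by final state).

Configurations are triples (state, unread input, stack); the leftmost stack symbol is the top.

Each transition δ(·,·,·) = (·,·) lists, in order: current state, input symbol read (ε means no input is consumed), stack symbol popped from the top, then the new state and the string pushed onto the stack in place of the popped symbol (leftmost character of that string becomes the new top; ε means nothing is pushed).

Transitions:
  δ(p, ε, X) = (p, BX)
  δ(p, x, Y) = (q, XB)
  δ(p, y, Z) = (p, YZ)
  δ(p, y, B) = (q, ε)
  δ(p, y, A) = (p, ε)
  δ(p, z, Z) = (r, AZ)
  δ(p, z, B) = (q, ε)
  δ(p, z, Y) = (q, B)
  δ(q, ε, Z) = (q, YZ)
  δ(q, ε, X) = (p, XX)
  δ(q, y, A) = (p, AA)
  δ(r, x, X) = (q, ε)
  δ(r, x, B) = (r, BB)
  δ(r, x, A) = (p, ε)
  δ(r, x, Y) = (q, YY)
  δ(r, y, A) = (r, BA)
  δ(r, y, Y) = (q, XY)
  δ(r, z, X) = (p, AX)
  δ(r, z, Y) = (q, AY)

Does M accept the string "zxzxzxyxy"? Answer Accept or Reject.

(p, zxzxzxyxy, Z) ⊢ (r, xzxzxyxy, AZ) ⊢ (p, zxzxyxy, Z) ⊢ (r, xzxyxy, AZ) ⊢ (p, zxyxy, Z) ⊢ (r, xyxy, AZ) ⊢ (p, yxy, Z) ⊢ (p, xy, YZ) ⊢ (q, y, XBZ) ⊢ (p, y, XXBZ) ⊢ (p, y, BXXBZ) ⊢ (q, ε, XXBZ)
All input consumed; state q ∈ F.

Accept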